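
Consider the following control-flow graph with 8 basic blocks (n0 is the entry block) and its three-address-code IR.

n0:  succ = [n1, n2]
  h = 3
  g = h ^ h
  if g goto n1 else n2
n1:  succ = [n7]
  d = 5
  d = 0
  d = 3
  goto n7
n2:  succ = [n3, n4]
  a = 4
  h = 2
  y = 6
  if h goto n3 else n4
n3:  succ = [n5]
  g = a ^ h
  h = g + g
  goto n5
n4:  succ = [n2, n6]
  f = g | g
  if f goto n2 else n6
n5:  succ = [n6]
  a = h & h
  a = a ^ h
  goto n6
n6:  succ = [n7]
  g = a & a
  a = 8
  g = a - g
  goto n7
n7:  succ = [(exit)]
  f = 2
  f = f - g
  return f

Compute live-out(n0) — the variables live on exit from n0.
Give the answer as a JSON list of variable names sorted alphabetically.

def/use:
  n0: def={g,h} ue=∅
  n1: def={d} ue=∅
  n2: def={a,h,y} ue=∅
  n3: def={g,h} ue={a,h}
  n4: def={f} ue={g}
  n5: def={a} ue={h}
  n6: def={a,g} ue={a}
  n7: def={f} ue={g}

Live sets:
  live n0: ∅→{g}
  live n1: {g}→{g}
  live n2: {g}→{a,g,h}
  live n3: {a,h}→{h}
  live n4: {a,g}→{a,g}
  live n5: {h}→{a}
  live n6: {a}→{g}
  live n7: {g}→∅

live-out(n0) = ["g"]

Answer: ["g"]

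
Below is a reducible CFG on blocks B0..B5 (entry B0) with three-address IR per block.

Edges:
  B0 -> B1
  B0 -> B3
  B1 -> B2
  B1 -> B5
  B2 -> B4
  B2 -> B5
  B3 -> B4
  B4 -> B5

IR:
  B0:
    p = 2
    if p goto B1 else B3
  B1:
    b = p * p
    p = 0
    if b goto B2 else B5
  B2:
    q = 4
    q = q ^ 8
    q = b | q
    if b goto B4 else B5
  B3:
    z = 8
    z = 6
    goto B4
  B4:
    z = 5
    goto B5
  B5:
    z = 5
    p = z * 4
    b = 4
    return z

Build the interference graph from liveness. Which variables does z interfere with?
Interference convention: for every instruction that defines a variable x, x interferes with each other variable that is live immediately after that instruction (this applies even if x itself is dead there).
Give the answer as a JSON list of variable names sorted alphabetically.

Per-block:
  B0 def {p} use ∅
  B1 def {b,p} use {p}
  B2 def {q} use {b}
  B3 def {z} use ∅
  B4 def {z} use ∅
  B5 def {b,p,z} use ∅

Live sets:
  B0 li=∅ lo={p}
  B1 li={p} lo={b}
  B2 li={b} lo=∅
  B3 li=∅ lo=∅
  B4 li=∅ lo=∅
  B5 li=∅ lo=∅

Interfere edges:
  b — {p,q,z}
  p — {b,z}
  q — {b}
  z — {b,p}

N(z) = ["b", "p"]

Answer: ["b", "p"]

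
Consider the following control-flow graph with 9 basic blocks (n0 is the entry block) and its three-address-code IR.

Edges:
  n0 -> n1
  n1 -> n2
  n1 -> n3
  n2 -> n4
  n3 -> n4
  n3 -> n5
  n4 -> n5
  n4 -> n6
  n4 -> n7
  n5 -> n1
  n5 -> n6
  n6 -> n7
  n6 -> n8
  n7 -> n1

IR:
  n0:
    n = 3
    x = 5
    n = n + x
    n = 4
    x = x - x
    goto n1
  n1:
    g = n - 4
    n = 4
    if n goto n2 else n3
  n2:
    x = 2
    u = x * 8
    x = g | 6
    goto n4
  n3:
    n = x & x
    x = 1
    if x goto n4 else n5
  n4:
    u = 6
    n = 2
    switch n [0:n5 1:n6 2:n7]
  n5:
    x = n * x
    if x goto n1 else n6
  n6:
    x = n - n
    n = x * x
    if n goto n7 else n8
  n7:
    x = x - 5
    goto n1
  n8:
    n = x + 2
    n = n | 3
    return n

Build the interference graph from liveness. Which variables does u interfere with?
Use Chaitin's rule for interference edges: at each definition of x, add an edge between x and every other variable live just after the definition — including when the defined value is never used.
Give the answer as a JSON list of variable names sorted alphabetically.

Answer: ["g", "x"]

Working:
Per-block:
  n0 def {n,x} use ∅
  n1 def {g,n} use {n}
  n2 def {u,x} use {g}
  n3 def {n,x} use {x}
  n4 def {n,u} use ∅
  n5 def {x} use {n,x}
  n6 def {n,x} use {n}
  n7 def {x} use {x}
  n8 def {n} use {x}

Liveness:
  n0: in=∅ out={n,x}
  n1: in={n,x} out={g,x}
  n2: in={g} out={x}
  n3: in={x} out={n,x}
  n4: in={x} out={n,x}
  n5: in={n,x} out={n,x}
  n6: in={n} out={n,x}
  n7: in={n,x} out={n,x}
  n8: in={x} out=∅

Interference:
  g↔{n,u,x}
  n↔{g,x}
  u↔{g,x}
  x↔{g,n,u}

N(u) = ["g", "x"]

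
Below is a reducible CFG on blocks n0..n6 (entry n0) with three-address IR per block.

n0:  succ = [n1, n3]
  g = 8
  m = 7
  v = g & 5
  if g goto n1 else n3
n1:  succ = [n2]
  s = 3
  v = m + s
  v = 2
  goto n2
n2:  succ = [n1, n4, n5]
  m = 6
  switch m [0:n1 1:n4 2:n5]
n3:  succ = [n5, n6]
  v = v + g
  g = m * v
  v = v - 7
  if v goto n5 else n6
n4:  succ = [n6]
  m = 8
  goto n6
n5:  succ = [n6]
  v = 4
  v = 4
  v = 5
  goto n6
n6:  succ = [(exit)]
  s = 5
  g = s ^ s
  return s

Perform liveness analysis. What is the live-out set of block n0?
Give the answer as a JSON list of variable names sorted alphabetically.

Block summaries:
  n0 def {g,m,v} use ∅
  n1 def {s,v} use {m}
  n2 def {m} use ∅
  n3 def {g,v} use {g,m,v}
  n4 def {m} use ∅
  n5 def {v} use ∅
  n6 def {g,s} use ∅

Live sets:
  n0 li=∅ lo={g,m,v}
  n1 li={m} lo=∅
  n2 li=∅ lo={m}
  n3 li={g,m,v} lo=∅
  n4 li=∅ lo=∅
  n5 li=∅ lo=∅
  n6 li=∅ lo=∅

live-out(n0) = ["g", "m", "v"]

Answer: ["g", "m", "v"]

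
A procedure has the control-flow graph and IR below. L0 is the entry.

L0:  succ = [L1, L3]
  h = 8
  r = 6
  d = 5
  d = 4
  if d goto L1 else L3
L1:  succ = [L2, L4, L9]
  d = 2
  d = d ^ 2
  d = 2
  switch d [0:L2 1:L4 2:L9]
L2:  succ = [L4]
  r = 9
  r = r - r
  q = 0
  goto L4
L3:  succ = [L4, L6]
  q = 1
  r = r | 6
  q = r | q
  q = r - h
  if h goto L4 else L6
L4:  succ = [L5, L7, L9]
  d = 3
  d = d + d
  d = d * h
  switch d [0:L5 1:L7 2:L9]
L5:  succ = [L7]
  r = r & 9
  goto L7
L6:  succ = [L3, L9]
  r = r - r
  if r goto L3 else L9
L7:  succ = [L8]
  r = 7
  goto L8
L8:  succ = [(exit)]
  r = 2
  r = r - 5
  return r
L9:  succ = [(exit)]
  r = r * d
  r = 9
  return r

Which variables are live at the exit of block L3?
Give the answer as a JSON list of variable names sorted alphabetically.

def/use:
  L0 def {d,h,r} use ∅
  L1 def {d} use ∅
  L2 def {q,r} use ∅
  L3 def {q,r} use {h,r}
  L4 def {d} use {h}
  L5 def {r} use {r}
  L6 def {r} use {r}
  L7 def {r} use ∅
  L8 def {r} use ∅
  L9 def {r} use {d,r}

Live sets:
  live L0: ∅→{d,h,r}
  live L1: {h,r}→{d,h,r}
  live L2: {h}→{h,r}
  live L3: {d,h,r}→{d,h,r}
  live L4: {h,r}→{d,r}
  live L5: {r}→∅
  live L6: {d,h,r}→{d,h,r}
  live L7: ∅→∅
  live L8: ∅→∅
  live L9: {d,r}→∅

live-out(L3) = ["d", "h", "r"]

Answer: ["d", "h", "r"]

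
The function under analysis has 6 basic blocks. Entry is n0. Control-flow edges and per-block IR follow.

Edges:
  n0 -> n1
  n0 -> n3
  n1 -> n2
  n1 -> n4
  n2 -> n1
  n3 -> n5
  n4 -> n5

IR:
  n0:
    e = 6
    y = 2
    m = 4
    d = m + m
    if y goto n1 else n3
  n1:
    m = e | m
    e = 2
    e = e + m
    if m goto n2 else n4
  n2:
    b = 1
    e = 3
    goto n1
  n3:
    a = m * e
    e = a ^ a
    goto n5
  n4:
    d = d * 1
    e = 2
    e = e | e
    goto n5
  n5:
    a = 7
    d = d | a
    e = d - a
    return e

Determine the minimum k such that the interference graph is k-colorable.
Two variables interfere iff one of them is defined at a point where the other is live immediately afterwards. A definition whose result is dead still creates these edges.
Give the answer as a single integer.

Answer: 4

Analysis:
Block summaries:
  n0 def {d,e,m,y} use ∅
  n1 def {e,m} use {e,m}
  n2 def {b,e} use ∅
  n3 def {a,e} use {e,m}
  n4 def {d,e} use {d}
  n5 def {a,d,e} use {d}

Live sets:
  live n0: ∅→{d,e,m}
  live n1: {d,e,m}→{d,m}
  live n2: {d,m}→{d,e,m}
  live n3: {d,e,m}→{d}
  live n4: {d}→{d}
  live n5: {d}→∅

Interference:
  a — {d}
  b — {d,m}
  d — {a,b,e,m,y}
  e — {d,m,y}
  m — {b,d,e,y}
  y — {d,e,m}

Chromatic number:
  {d,e,m,y} pairwise interfere (4-clique) ⇒ χ ≥ 4
  4-colouring: R0={d}  R1={a,m}  R2={b,e}  R3={y}
  χ = 4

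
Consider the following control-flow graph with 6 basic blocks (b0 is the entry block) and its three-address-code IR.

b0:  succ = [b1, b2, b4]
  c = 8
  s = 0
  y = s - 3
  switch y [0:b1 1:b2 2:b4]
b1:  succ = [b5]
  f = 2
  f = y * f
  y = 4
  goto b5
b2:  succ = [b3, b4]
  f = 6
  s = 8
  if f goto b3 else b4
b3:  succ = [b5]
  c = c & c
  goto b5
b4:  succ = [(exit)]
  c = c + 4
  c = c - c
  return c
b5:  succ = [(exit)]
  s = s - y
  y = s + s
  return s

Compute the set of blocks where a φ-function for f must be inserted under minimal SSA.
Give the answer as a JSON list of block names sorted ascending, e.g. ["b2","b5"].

idom tree: b1←b0 b2←b0 b3←b2 b4←b0 b5←b0
Dom∩ at merges:
  b4: preds {b0,b2}: {b0} ∩ {b0,b2} = {b0}; idom=b0
  b5: preds {b1,b3}: {b0,b1} ∩ {b0,b2,b3} = {b0}; idom=b0

Frontier:
  b4←b0: walk · to b0
  b4←b2: walk b2 to b0
  b5←b1: walk b1 to b0
  b5←b3: walk b3→b2 to b0
  b0: DF=∅
  b1: DF={b5}
  b2: DF={b4,b5}
  b3: DF={b5}
  b4: DF=∅
  b5: DF=∅

φ for f: defs {b1,b2}
  DF⁺ = {b4,b5}

Answer: ["b4", "b5"]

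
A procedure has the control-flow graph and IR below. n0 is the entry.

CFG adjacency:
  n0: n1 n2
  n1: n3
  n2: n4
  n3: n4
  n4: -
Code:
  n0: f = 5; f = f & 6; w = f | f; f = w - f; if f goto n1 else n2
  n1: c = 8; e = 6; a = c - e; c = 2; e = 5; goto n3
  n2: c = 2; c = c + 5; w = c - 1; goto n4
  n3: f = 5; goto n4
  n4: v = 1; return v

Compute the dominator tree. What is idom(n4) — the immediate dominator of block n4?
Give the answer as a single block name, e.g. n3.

Answer: n0

Derivation:
idom tree: n1←n0 n2←n0 n3←n1 n4←n0
Dom at joins:
  n4: preds {n2,n3}: {n0,n2} ∩ {n0,n1,n3} = {n0}; idom=n0

idom(n4) = n0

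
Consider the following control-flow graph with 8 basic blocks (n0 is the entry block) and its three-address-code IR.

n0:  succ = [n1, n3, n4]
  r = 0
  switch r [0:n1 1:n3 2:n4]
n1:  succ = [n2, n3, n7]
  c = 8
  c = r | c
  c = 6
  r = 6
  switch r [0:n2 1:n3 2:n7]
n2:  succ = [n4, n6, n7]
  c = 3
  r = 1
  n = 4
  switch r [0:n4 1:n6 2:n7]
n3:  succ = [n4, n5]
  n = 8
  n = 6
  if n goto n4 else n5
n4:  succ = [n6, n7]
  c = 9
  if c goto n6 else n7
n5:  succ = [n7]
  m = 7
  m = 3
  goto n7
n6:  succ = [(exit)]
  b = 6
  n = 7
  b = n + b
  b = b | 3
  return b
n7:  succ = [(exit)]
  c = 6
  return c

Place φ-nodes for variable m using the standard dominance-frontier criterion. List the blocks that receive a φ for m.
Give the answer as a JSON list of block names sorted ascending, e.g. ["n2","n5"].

Answer: ["n7"]

Derivation:
idom tree: n1←n0 n2←n1 n3←n0 n4←n0 n5←n3 n6←n0 n7←n0
Join-block Dom:
  n3: preds {n0,n1}: {n0} ∩ {n0,n1} = {n0}; idom=n0
  n4: preds {n0,n2,n3}: {n0} ∩ {n0,n1,n2} ∩ {n0,n3} = {n0}; idom=n0
  n6: preds {n2,n4}: {n0,n1,n2} ∩ {n0,n4} = {n0}; idom=n0
  n7: preds {n1,n2,n4,n5}: {n0,n1} ∩ {n0,n1,n2} ∩ {n0,n4} ∩ {n0,n3,n5} = {n0}; idom=n0

DF walk-up:
  join n3 pred n0: · stop@n0
  join n3 pred n1: n1 stop@n0
  join n4 pred n0: · stop@n0
  join n4 pred n2: n2→n1 stop@n0
  join n4 pred n3: n3 stop@n0
  join n6 pred n2: n2→n1 stop@n0
  join n6 pred n4: n4 stop@n0
  join n7 pred n1: n1 stop@n0
  join n7 pred n2: n2→n1 stop@n0
  join n7 pred n4: n4 stop@n0
  join n7 pred n5: n5→n3 stop@n0
  n0: DF=∅
  n1: DF={n3,n4,n6,n7}
  n2: DF={n4,n6,n7}
  n3: DF={n4,n7}
  n4: DF={n6,n7}
  n5: DF={n7}
  n6: DF=∅
  n7: DF=∅

φ for m: defs {n5}
  DF⁺ = {n7}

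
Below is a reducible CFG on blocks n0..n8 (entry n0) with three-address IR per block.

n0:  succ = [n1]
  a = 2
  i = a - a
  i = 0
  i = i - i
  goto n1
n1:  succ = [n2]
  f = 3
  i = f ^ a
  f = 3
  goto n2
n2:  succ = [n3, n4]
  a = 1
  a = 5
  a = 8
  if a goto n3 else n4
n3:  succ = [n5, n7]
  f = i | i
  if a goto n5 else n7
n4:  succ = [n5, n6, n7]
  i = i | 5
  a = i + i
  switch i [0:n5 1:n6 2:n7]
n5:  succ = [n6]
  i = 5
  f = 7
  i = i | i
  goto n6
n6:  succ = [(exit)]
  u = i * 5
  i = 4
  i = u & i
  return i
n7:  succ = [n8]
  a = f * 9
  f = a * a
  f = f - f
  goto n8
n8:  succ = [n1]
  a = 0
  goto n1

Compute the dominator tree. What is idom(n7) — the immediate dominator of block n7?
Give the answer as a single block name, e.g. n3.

Answer: n2

Analysis:
idom tree: n1←n0 n2←n1 n3←n2 n4←n2 n5←n2 n6←n2 n7←n2 n8←n7
Join-block Dom:
  n1: preds {n0,n8}: {n0} ∩ {n0,n1,n2,n7,n8} = {n0}; idom=n0
  n5: preds {n3,n4}: {n0,n1,n2,n3} ∩ {n0,n1,n2,n4} = {n0,n1,n2}; idom=n2
  n6: preds {n4,n5}: {n0,n1,n2,n4} ∩ {n0,n1,n2,n5} = {n0,n1,n2}; idom=n2
  n7: preds {n3,n4}: {n0,n1,n2,n3} ∩ {n0,n1,n2,n4} = {n0,n1,n2}; idom=n2

idom(n7) = n2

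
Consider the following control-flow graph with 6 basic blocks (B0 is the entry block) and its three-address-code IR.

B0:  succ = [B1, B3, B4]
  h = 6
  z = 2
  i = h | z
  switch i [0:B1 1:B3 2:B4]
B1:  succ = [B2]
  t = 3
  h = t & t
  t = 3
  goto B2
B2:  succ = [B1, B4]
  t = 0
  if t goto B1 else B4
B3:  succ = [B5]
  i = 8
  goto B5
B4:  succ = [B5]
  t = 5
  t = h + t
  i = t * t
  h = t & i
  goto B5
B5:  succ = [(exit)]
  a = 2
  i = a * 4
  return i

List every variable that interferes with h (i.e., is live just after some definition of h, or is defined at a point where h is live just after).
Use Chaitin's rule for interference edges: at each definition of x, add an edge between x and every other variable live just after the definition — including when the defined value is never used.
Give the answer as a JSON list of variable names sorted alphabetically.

Answer: ["i", "t", "z"]

Derivation:
def/use:
  B0: def={h,i,z} ue=∅
  B1: def={h,t} ue=∅
  B2: def={t} ue=∅
  B3: def={i} ue=∅
  B4: def={h,i,t} ue={h}
  B5: def={a,i} ue=∅

Backward fixpoint:
  live B0: ∅→{h}
  live B1: ∅→{h}
  live B2: {h}→{h}
  live B3: ∅→∅
  live B4: {h}→∅
  live B5: ∅→∅

Interference:
  a↔∅
  h↔{i,t,z}
  i↔{h,t}
  t↔{h,i}
  z↔{h}

N(h) = ["i", "t", "z"]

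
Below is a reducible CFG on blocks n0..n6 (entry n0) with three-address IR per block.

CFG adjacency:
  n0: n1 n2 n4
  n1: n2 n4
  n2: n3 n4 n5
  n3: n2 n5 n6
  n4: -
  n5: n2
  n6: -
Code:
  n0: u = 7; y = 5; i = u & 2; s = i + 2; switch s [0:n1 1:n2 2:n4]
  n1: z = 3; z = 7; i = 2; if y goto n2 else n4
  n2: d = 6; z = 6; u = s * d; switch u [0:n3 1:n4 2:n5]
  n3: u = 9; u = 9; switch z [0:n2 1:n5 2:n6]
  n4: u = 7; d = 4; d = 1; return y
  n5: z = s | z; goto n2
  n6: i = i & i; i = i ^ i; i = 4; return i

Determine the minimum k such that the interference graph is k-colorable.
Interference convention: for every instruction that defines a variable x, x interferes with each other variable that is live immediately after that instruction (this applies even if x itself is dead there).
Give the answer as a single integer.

Answer: 5

Derivation:
def/use:
  n0: def={i,s,u,y} ue=∅
  n1: def={i,z} ue={y}
  n2: def={d,u,z} ue={s}
  n3: def={u} ue={z}
  n4: def={d,u} ue={y}
  n5: def={z} ue={s,z}
  n6: def={i} ue={i}

Liveness:
  n0: in=∅ out={i,s,y}
  n1: in={s,y} out={i,s,y}
  n2: in={i,s,y} out={i,s,y,z}
  n3: in={i,s,y,z} out={i,s,y,z}
  n4: in={y} out=∅
  n5: in={i,s,y,z} out={i,s,y}
  n6: in={i} out=∅

Interference:
  d↔{i,s,y,z}
  i↔{d,s,u,y,z}
  s↔{d,i,u,y,z}
  u↔{i,s,y,z}
  y↔{d,i,s,u,z}
  z↔{d,i,s,u,y}

Registers:
  clique {d,i,s,y,z} ⇒ need ≥ 5
  assign d→r4 i→r0 s→r1 u→r4 y→r2 z→r3 — no edge inside a register ⇒ χ ≤ 5
  χ = 5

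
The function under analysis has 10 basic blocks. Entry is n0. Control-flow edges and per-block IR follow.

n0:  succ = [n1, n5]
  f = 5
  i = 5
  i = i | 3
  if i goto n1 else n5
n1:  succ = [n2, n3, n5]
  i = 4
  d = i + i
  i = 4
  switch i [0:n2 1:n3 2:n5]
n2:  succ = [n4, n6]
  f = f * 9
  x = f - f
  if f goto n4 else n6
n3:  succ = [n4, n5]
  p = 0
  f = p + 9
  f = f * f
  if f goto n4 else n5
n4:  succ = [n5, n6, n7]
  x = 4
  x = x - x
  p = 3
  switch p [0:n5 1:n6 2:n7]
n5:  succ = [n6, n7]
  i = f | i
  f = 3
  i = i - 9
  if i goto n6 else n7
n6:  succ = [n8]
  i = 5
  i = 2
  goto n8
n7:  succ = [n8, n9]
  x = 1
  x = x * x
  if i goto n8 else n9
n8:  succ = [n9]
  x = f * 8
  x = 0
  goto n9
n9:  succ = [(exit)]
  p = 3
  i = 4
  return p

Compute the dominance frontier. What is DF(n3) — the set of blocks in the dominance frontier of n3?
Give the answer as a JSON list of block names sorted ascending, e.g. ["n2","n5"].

idom tree: n1←n0 n2←n1 n3←n1 n4←n1 n5←n0 n6←n0 n7←n0 n8←n0 n9←n0
Dom∩ at merges:
  n4: preds {n2,n3}: {n0,n1,n2} ∩ {n0,n1,n3} = {n0,n1}; idom=n1
  n5: preds {n0,n1,n3,n4}: {n0} ∩ {n0,n1} ∩ {n0,n1,n3} ∩ {n0,n1,n4} = {n0}; idom=n0
  n6: preds {n2,n4,n5}: {n0,n1,n2} ∩ {n0,n1,n4} ∩ {n0,n5} = {n0}; idom=n0
  n7: preds {n4,n5}: {n0,n1,n4} ∩ {n0,n5} = {n0}; idom=n0
  n8: preds {n6,n7}: {n0,n6} ∩ {n0,n7} = {n0}; idom=n0
  n9: preds {n7,n8}: {n0,n7} ∩ {n0,n8} = {n0}; idom=n0

Frontier:
  join n4 pred n2: n2 stop@n1
  join n4 pred n3: n3 stop@n1
  join n5 pred n0: · stop@n0
  join n5 pred n1: n1 stop@n0
  join n5 pred n3: n3→n1 stop@n0
  join n5 pred n4: n4→n1 stop@n0
  join n6 pred n2: n2→n1 stop@n0
  join n6 pred n4: n4→n1 stop@n0
  join n6 pred n5: n5 stop@n0
  join n7 pred n4: n4→n1 stop@n0
  join n7 pred n5: n5 stop@n0
  join n8 pred n6: n6 stop@n0
  join n8 pred n7: n7 stop@n0
  join n9 pred n7: n7 stop@n0
  join n9 pred n8: n8 stop@n0
  n0 → ∅
  n1 → {n5,n6,n7}
  n2 → {n4,n6}
  n3 → {n4,n5}
  n4 → {n5,n6,n7}
  n5 → {n6,n7}
  n6 → {n8}
  n7 → {n8,n9}
  n8 → {n9}
  n9 → ∅

DF(n3) = ["n4", "n5"]

Answer: ["n4", "n5"]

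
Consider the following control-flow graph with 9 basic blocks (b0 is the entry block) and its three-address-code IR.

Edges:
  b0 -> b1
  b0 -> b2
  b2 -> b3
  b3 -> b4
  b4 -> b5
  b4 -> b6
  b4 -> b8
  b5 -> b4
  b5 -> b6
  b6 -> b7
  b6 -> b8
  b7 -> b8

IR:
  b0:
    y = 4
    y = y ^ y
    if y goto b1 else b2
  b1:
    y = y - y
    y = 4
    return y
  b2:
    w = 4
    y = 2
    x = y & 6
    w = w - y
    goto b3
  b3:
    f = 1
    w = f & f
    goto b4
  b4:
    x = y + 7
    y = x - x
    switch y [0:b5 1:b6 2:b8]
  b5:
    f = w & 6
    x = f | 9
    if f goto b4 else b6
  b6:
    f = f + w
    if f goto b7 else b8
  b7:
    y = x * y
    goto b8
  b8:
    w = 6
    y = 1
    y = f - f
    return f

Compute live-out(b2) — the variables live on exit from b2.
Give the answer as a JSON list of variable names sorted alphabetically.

Answer: ["y"]

Derivation:
def/use:
  b0: def={y} ue=∅
  b1: def={y} ue={y}
  b2: def={w,x,y} ue=∅
  b3: def={f,w} ue=∅
  b4: def={x,y} ue={y}
  b5: def={f,x} ue={w}
  b6: def={f} ue={f,w}
  b7: def={y} ue={x,y}
  b8: def={w,y} ue={f}

Backward fixpoint:
  b0 li=∅ lo={y}
  b1 li={y} lo=∅
  b2 li=∅ lo={y}
  b3 li={y} lo={f,w,y}
  b4 li={f,w,y} lo={f,w,x,y}
  b5 li={w,y} lo={f,w,x,y}
  b6 li={f,w,x,y} lo={f,x,y}
  b7 li={f,x,y} lo={f}
  b8 li={f} lo=∅

live-out(b2) = ["y"]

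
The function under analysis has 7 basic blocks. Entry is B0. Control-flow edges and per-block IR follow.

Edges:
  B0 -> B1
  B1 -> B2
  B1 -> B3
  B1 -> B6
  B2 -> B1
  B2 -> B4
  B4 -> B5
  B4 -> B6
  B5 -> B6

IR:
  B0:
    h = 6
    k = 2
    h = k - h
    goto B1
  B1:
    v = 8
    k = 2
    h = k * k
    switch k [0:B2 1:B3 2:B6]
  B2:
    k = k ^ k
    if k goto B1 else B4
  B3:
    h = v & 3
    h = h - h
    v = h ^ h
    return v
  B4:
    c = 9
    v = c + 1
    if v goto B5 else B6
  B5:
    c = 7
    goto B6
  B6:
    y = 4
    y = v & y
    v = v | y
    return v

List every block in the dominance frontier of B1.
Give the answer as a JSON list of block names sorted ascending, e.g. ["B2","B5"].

idom tree: B1←B0 B2←B1 B3←B1 B4←B2 B5←B4 B6←B1
Dom∩ at merges:
  B1: preds {B0,B2}: {B0} ∩ {B0,B1,B2} = {B0}; idom=B0
  B6: preds {B1,B4,B5}: {B0,B1} ∩ {B0,B1,B2,B4} ∩ {B0,B1,B2,B4,B5} = {B0,B1}; idom=B1

DF walk-up:
  B1←B0: walk · to B0
  B1←B2: walk B2→B1 to B0
  B6←B1: walk · to B1
  B6←B4: walk B4→B2 to B1
  B6←B5: walk B5→B4→B2 to B1
  DF(B0)=∅
  DF(B1)={B1}
  DF(B2)={B1,B6}
  DF(B3)=∅
  DF(B4)={B6}
  DF(B5)={B6}
  DF(B6)=∅

DF(B1) = ["B1"]

Answer: ["B1"]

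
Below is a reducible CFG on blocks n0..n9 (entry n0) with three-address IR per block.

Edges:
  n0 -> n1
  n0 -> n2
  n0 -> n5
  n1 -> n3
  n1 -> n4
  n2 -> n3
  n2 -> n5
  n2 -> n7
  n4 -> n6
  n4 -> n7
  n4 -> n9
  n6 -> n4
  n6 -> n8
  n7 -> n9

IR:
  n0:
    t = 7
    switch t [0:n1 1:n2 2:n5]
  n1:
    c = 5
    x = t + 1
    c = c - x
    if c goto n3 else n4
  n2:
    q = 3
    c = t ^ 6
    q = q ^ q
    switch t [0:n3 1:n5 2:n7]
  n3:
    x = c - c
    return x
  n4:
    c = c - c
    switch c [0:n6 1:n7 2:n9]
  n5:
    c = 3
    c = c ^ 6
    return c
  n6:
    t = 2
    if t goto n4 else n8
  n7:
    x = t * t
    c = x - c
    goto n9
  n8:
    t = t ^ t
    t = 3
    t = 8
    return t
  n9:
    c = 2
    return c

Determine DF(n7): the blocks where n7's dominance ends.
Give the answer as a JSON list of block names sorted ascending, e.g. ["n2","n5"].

idom tree: n1←n0 n2←n0 n3←n0 n4←n1 n5←n0 n6←n4 n7←n0 n8←n6 n9←n0
Dom∩ at merges:
  n3: preds {n1,n2}: {n0,n1} ∩ {n0,n2} = {n0}; idom=n0
  n4: preds {n1,n6}: {n0,n1} ∩ {n0,n1,n4,n6} = {n0,n1}; idom=n1
  n5: preds {n0,n2}: {n0} ∩ {n0,n2} = {n0}; idom=n0
  n7: preds {n2,n4}: {n0,n2} ∩ {n0,n1,n4} = {n0}; idom=n0
  n9: preds {n4,n7}: {n0,n1,n4} ∩ {n0,n7} = {n0}; idom=n0

Frontier:
  n3←n1: walk n1 to n0
  n3←n2: walk n2 to n0
  n4←n1: walk · to n1
  n4←n6: walk n6→n4 to n1
  n5←n0: walk · to n0
  n5←n2: walk n2 to n0
  n7←n2: walk n2 to n0
  n7←n4: walk n4→n1 to n0
  n9←n4: walk n4→n1 to n0
  n9←n7: walk n7 to n0
  n0: DF=∅
  n1: DF={n3,n7,n9}
  n2: DF={n3,n5,n7}
  n3: DF=∅
  n4: DF={n4,n7,n9}
  n5: DF=∅
  n6: DF={n4}
  n7: DF={n9}
  n8: DF=∅
  n9: DF=∅

DF(n7) = ["n9"]

Answer: ["n9"]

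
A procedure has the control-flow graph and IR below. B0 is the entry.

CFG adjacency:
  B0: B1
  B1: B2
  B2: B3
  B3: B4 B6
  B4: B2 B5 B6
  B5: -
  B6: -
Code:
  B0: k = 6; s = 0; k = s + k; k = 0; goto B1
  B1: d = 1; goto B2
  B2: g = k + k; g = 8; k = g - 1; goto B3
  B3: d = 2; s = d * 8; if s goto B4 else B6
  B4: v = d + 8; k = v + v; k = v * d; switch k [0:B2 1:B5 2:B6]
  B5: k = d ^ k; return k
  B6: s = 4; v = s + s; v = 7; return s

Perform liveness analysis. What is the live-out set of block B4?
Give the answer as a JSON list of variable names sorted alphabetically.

Answer: ["d", "k"]

Derivation:
def/use:
  B0: {k,s} / ∅
  B1: {d} / ∅
  B2: {g,k} / {k}
  B3: {d,s} / ∅
  B4: {k,v} / {d}
  B5: {k} / {d,k}
  B6: {s,v} / ∅

Live sets:
  B0 li=∅ lo={k}
  B1 li={k} lo={k}
  B2 li={k} lo=∅
  B3 li=∅ lo={d}
  B4 li={d} lo={d,k}
  B5 li={d,k} lo=∅
  B6 li=∅ lo=∅

live-out(B4) = ["d", "k"]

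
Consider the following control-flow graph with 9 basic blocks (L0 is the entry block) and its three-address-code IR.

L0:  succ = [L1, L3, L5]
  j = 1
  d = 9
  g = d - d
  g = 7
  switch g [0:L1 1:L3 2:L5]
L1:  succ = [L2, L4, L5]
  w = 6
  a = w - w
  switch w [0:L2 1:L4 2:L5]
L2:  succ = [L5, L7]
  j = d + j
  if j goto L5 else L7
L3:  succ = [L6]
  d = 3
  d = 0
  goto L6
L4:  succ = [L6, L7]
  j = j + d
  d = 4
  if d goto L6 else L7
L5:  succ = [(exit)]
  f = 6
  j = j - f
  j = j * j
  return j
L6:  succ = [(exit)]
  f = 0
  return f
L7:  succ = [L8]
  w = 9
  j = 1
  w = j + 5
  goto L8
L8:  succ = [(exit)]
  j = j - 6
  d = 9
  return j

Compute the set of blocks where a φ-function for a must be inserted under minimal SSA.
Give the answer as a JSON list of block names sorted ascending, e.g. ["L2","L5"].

idom tree: L1←L0 L2←L1 L3←L0 L4←L1 L5←L0 L6←L0 L7←L1 L8←L7
Join-block Dom:
  L5: preds {L0,L1,L2}: {L0} ∩ {L0,L1} ∩ {L0,L1,L2} = {L0}; idom=L0
  L6: preds {L3,L4}: {L0,L3} ∩ {L0,L1,L4} = {L0}; idom=L0
  L7: preds {L2,L4}: {L0,L1,L2} ∩ {L0,L1,L4} = {L0,L1}; idom=L1

Frontier:
  L5←L0: walk · to L0
  L5←L1: walk L1 to L0
  L5←L2: walk L2→L1 to L0
  L6←L3: walk L3 to L0
  L6←L4: walk L4→L1 to L0
  L7←L2: walk L2 to L1
  L7←L4: walk L4 to L1
  L0: DF=∅
  L1: DF={L5,L6}
  L2: DF={L5,L7}
  L3: DF={L6}
  L4: DF={L6,L7}
  L5: DF=∅
  L6: DF=∅
  L7: DF=∅
  L8: DF=∅

φ for a: defs {L1}
  DF⁺ = {L5,L6}

Answer: ["L5", "L6"]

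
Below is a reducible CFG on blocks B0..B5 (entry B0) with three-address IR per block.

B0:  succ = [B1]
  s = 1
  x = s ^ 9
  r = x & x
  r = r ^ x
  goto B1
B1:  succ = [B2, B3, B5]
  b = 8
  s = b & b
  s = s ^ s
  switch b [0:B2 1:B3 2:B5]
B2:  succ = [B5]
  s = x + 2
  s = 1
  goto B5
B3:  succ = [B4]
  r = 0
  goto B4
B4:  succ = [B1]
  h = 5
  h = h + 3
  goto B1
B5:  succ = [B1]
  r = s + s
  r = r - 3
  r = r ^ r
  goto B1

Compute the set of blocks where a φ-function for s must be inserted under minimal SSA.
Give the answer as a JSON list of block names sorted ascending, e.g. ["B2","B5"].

Answer: ["B1", "B5"]

Derivation:
idom tree: B1←B0 B2←B1 B3←B1 B4←B3 B5←B1
Dom at joins:
  B1: preds {B0,B4,B5}: {B0} ∩ {B0,B1,B3,B4} ∩ {B0,B1,B5} = {B0}; idom=B0
  B5: preds {B1,B2}: {B0,B1} ∩ {B0,B1,B2} = {B0,B1}; idom=B1

DF derivation:
  B1←B0: walk · to B0
  B1←B4: walk B4→B3→B1 to B0
  B1←B5: walk B5→B1 to B0
  B5←B1: walk · to B1
  B5←B2: walk B2 to B1
  B0 → ∅
  B1 → {B1}
  B2 → {B5}
  B3 → {B1}
  B4 → {B1}
  B5 → {B1}

φ for s: defs {B0,B1,B2}
  DF⁺ = {B1,B5}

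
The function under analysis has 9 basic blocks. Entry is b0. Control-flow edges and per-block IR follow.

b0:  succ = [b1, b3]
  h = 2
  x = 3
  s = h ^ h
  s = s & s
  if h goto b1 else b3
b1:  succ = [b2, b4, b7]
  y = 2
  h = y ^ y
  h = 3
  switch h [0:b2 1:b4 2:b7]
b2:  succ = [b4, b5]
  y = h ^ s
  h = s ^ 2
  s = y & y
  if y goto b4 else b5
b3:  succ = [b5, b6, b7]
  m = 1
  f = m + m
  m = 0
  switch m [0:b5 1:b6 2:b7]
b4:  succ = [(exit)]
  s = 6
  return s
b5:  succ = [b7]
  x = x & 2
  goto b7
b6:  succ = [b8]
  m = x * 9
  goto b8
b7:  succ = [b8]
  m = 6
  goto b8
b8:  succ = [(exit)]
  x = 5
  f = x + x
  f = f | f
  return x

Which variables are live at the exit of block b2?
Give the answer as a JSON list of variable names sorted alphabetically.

def/use:
  b0: def={h,s,x} ue=∅
  b1: def={h,y} ue=∅
  b2: def={h,s,y} ue={h,s}
  b3: def={f,m} ue=∅
  b4: def={s} ue=∅
  b5: def={x} ue={x}
  b6: def={m} ue={x}
  b7: def={m} ue=∅
  b8: def={f,x} ue=∅

Liveness:
  live b0: ∅→{s,x}
  live b1: {s,x}→{h,s,x}
  live b2: {h,s,x}→{x}
  live b3: {x}→{x}
  live b4: ∅→∅
  live b5: {x}→∅
  live b6: {x}→∅
  live b7: ∅→∅
  live b8: ∅→∅

live-out(b2) = ["x"]

Answer: ["x"]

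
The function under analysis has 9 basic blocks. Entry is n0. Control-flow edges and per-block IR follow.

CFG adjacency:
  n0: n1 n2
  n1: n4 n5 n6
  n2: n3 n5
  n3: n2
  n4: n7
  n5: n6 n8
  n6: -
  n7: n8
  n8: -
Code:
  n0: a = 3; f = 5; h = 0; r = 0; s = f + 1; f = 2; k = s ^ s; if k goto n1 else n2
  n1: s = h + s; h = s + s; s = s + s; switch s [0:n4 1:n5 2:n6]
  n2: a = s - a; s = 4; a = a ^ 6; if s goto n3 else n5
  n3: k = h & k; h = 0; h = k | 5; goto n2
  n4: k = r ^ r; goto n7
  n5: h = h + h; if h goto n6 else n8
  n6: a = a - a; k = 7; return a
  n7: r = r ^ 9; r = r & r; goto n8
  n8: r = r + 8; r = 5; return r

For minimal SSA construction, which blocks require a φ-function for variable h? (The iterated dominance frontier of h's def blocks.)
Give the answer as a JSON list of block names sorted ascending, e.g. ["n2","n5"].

idom tree: n1←n0 n2←n0 n3←n2 n4←n1 n5←n0 n6←n0 n7←n4 n8←n0
Dom∩ at merges:
  n2: preds {n0,n3}: {n0} ∩ {n0,n2,n3} = {n0}; idom=n0
  n5: preds {n1,n2}: {n0,n1} ∩ {n0,n2} = {n0}; idom=n0
  n6: preds {n1,n5}: {n0,n1} ∩ {n0,n5} = {n0}; idom=n0
  n8: preds {n5,n7}: {n0,n5} ∩ {n0,n1,n4,n7} = {n0}; idom=n0

DF derivation:
  join n2 pred n0: · stop@n0
  join n2 pred n3: n3→n2 stop@n0
  join n5 pred n1: n1 stop@n0
  join n5 pred n2: n2 stop@n0
  join n6 pred n1: n1 stop@n0
  join n6 pred n5: n5 stop@n0
  join n8 pred n5: n5 stop@n0
  join n8 pred n7: n7→n4→n1 stop@n0
  DF(n0)=∅
  DF(n1)={n5,n6,n8}
  DF(n2)={n2,n5}
  DF(n3)={n2}
  DF(n4)={n8}
  DF(n5)={n6,n8}
  DF(n6)=∅
  DF(n7)={n8}
  DF(n8)=∅

φ for h: defs {n0,n1,n3,n5}
  DF⁺ = {n2,n5,n6,n8}

Answer: ["n2", "n5", "n6", "n8"]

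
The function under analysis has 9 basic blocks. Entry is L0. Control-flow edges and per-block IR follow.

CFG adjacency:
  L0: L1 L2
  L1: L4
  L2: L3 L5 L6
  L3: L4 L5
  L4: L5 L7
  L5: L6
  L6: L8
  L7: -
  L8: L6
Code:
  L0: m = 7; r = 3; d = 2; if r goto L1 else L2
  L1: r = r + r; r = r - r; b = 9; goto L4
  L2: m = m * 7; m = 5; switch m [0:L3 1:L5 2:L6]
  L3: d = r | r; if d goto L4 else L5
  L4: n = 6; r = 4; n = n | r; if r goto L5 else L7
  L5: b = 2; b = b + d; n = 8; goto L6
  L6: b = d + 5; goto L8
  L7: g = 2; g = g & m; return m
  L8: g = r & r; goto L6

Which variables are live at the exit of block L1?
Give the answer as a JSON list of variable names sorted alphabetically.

Per-block:
  L0 def {d,m,r} use ∅
  L1 def {b,r} use {r}
  L2 def {m} use {m}
  L3 def {d} use {r}
  L4 def {n,r} use ∅
  L5 def {b,n} use {d}
  L6 def {b} use {d}
  L7 def {g} use {m}
  L8 def {g} use {r}

Live sets:
  L0 li=∅ lo={d,m,r}
  L1 li={d,m,r} lo={d,m}
  L2 li={d,m,r} lo={d,m,r}
  L3 li={m,r} lo={d,m,r}
  L4 li={d,m} lo={d,m,r}
  L5 li={d,r} lo={d,r}
  L6 li={d,r} lo={d,r}
  L7 li={m} lo=∅
  L8 li={d,r} lo={d,r}

live-out(L1) = ["d", "m"]

Answer: ["d", "m"]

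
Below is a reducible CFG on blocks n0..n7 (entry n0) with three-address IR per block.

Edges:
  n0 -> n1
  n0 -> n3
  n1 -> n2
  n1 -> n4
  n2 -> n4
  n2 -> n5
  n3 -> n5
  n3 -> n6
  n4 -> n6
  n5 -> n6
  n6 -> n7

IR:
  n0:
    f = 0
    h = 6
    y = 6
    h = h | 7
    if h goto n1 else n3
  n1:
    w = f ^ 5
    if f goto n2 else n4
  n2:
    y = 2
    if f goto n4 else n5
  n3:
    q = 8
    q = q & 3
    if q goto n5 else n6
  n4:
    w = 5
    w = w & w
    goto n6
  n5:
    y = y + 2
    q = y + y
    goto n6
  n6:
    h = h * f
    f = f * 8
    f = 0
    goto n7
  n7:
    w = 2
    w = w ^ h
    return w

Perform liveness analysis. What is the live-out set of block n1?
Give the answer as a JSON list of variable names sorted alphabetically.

Block summaries:
  n0: def={f,h,y} ue=∅
  n1: def={w} ue={f}
  n2: def={y} ue={f}
  n3: def={q} ue=∅
  n4: def={w} ue=∅
  n5: def={q,y} ue={y}
  n6: def={f,h} ue={f,h}
  n7: def={w} ue={h}

Live sets:
  live n0: ∅→{f,h,y}
  live n1: {f,h}→{f,h}
  live n2: {f,h}→{f,h,y}
  live n3: {f,h,y}→{f,h,y}
  live n4: {f,h}→{f,h}
  live n5: {f,h,y}→{f,h}
  live n6: {f,h}→{h}
  live n7: {h}→∅

live-out(n1) = ["f", "h"]

Answer: ["f", "h"]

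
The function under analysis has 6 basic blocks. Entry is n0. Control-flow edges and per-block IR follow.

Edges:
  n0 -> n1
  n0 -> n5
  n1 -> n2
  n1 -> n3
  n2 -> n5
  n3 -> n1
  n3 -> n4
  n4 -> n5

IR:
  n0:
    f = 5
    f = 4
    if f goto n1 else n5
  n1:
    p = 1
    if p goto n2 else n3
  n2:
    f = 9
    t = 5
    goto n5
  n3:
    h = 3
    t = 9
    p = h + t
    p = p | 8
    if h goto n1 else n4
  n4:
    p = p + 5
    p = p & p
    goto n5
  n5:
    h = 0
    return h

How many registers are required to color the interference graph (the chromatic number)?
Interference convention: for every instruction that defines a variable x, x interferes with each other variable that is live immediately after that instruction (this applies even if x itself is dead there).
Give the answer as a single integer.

Answer: 2

Derivation:
def/use:
  n0: def={f} ue=∅
  n1: def={p} ue=∅
  n2: def={f,t} ue=∅
  n3: def={h,p,t} ue=∅
  n4: def={p} ue={p}
  n5: def={h} ue=∅

Backward fixpoint:
  live n0: ∅→∅
  live n1: ∅→∅
  live n2: ∅→∅
  live n3: ∅→{p}
  live n4: {p}→∅
  live n5: ∅→∅

Interference:
  f: ∅
  h: {p,t}
  p: {h}
  t: {h}

Colouring:
  lower bound: {h,p} mutually conflict ⇒ χ ≥ 2
  2-colouring: c0={f,h}  c1={p,t}
  χ = 2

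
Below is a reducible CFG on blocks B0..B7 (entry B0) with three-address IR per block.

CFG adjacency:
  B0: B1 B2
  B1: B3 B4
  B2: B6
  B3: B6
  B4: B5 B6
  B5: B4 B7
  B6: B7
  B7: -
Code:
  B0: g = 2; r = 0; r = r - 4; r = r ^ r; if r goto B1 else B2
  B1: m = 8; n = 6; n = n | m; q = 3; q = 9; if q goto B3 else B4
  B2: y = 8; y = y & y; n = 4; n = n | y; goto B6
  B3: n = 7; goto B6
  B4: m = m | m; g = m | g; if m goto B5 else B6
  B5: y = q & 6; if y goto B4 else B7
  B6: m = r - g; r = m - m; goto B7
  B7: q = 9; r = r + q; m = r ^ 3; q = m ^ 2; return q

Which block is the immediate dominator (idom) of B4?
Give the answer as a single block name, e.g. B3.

idom tree: B1←B0 B2←B0 B3←B1 B4←B1 B5←B4 B6←B0 B7←B0
Dom at joins:
  B4: preds {B1,B5}: {B0,B1} ∩ {B0,B1,B4,B5} = {B0,B1}; idom=B1
  B6: preds {B2,B3,B4}: {B0,B2} ∩ {B0,B1,B3} ∩ {B0,B1,B4} = {B0}; idom=B0
  B7: preds {B5,B6}: {B0,B1,B4,B5} ∩ {B0,B6} = {B0}; idom=B0

idom(B4) = B1

Answer: B1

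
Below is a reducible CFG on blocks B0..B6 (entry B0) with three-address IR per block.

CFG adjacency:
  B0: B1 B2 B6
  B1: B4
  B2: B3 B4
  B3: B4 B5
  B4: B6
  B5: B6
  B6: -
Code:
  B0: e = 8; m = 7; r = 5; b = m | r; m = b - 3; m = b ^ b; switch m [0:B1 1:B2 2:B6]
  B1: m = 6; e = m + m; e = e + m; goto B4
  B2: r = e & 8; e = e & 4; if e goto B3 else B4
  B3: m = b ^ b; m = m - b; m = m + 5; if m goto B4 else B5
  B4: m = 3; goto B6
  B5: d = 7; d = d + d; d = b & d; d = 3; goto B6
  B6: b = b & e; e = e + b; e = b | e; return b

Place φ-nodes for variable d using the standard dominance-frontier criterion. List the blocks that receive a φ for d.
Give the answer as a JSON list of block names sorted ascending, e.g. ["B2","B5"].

idom tree: B1←B0 B2←B0 B3←B2 B4←B0 B5←B3 B6←B0
Join-block Dom:
  B4: preds {B1,B2,B3}: {B0,B1} ∩ {B0,B2} ∩ {B0,B2,B3} = {B0}; idom=B0
  B6: preds {B0,B4,B5}: {B0} ∩ {B0,B4} ∩ {B0,B2,B3,B5} = {B0}; idom=B0

DF derivation:
  B4←B1: walk B1 to B0
  B4←B2: walk B2 to B0
  B4←B3: walk B3→B2 to B0
  B6←B0: walk · to B0
  B6←B4: walk B4 to B0
  B6←B5: walk B5→B3→B2 to B0
  B0 → ∅
  B1 → {B4}
  B2 → {B4,B6}
  B3 → {B4,B6}
  B4 → {B6}
  B5 → {B6}
  B6 → ∅

φ for d: defs {B5}
  DF⁺ = {B6}

Answer: ["B6"]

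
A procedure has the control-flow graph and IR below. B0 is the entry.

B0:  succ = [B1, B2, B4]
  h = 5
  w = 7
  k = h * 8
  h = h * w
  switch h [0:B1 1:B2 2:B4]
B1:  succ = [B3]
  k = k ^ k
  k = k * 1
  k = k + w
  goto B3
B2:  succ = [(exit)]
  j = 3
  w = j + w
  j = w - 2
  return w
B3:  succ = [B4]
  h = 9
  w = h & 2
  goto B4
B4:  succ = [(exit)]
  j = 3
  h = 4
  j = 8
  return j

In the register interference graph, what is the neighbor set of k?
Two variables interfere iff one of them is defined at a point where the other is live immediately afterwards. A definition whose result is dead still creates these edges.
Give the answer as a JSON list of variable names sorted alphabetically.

Per-block:
  B0: def={h,k,w} ue=∅
  B1: def={k} ue={k,w}
  B2: def={j,w} ue={w}
  B3: def={h,w} ue=∅
  B4: def={h,j} ue=∅

Live sets:
  B0: in=∅ out={k,w}
  B1: in={k,w} out=∅
  B2: in={w} out=∅
  B3: in=∅ out=∅
  B4: in=∅ out=∅

Interfere edges:
  h↔{k,w}
  j↔{w}
  k↔{h,w}
  w↔{h,j,k}

N(k) = ["h", "w"]

Answer: ["h", "w"]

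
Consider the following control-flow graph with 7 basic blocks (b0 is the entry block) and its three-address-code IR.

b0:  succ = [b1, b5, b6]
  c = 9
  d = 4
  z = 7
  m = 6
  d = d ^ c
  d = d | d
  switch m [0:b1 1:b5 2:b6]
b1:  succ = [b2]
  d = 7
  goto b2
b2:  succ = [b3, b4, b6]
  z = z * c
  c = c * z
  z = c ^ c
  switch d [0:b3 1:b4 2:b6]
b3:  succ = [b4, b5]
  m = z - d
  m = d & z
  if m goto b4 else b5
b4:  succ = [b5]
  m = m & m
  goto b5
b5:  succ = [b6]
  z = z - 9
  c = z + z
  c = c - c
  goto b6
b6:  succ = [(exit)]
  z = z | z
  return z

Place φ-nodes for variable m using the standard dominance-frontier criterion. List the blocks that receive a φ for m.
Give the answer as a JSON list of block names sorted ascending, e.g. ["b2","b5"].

idom tree: b1←b0 b2←b1 b3←b2 b4←b2 b5←b0 b6←b0
Dom at joins:
  b4: preds {b2,b3}: {b0,b1,b2} ∩ {b0,b1,b2,b3} = {b0,b1,b2}; idom=b2
  b5: preds {b0,b3,b4}: {b0} ∩ {b0,b1,b2,b3} ∩ {b0,b1,b2,b4} = {b0}; idom=b0
  b6: preds {b0,b2,b5}: {b0} ∩ {b0,b1,b2} ∩ {b0,b5} = {b0}; idom=b0

DF walk-up:
  b4←b2: walk · to b2
  b4←b3: walk b3 to b2
  b5←b0: walk · to b0
  b5←b3: walk b3→b2→b1 to b0
  b5←b4: walk b4→b2→b1 to b0
  b6←b0: walk · to b0
  b6←b2: walk b2→b1 to b0
  b6←b5: walk b5 to b0
  b0: DF=∅
  b1: DF={b5,b6}
  b2: DF={b5,b6}
  b3: DF={b4,b5}
  b4: DF={b5}
  b5: DF={b6}
  b6: DF=∅

φ for m: defs {b0,b3,b4}
  DF⁺ = {b4,b5,b6}

Answer: ["b4", "b5", "b6"]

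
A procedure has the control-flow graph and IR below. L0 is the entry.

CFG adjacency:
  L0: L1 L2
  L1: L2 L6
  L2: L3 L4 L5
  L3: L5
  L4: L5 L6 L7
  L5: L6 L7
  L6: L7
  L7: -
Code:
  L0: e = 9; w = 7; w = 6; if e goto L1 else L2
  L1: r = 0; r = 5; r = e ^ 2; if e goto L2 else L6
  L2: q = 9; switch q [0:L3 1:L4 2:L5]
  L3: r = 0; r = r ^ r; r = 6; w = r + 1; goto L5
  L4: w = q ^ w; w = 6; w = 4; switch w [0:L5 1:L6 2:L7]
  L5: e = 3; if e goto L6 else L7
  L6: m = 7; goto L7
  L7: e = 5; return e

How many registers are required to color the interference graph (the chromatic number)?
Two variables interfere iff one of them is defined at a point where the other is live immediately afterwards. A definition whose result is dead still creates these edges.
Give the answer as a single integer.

Answer: 3

Working:
Block summaries:
  L0: def={e,w} ue=∅
  L1: def={r} ue={e}
  L2: def={q} ue=∅
  L3: def={r,w} ue=∅
  L4: def={w} ue={q,w}
  L5: def={e} ue=∅
  L6: def={m} ue=∅
  L7: def={e} ue=∅

Liveness:
  live L0: ∅→{e,w}
  live L1: {e,w}→{w}
  live L2: {w}→{q,w}
  live L3: ∅→∅
  live L4: {q,w}→∅
  live L5: ∅→∅
  live L6: ∅→∅
  live L7: ∅→∅

Interference:
  e: {r,w}
  m: ∅
  q: {w}
  r: {e,w}
  w: {e,q,r}

Registers:
  lower bound: {e,r,w} mutually conflict ⇒ χ ≥ 3
  3-colouring: R0={m,w}  R1={e,q}  R2={r}
  χ = 3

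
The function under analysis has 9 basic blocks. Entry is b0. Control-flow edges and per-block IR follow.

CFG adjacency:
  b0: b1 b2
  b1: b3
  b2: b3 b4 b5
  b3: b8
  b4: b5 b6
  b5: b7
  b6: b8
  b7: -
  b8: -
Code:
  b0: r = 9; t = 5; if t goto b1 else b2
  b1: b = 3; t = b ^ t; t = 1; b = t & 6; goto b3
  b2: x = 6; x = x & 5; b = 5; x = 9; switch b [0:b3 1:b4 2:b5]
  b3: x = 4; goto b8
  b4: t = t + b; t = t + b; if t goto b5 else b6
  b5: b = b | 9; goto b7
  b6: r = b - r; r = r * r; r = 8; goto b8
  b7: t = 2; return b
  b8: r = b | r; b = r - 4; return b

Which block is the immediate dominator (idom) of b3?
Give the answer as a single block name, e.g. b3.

Answer: b0

Working:
idom tree: b1←b0 b2←b0 b3←b0 b4←b2 b5←b2 b6←b4 b7←b5 b8←b0
Join-block Dom:
  b3: preds {b1,b2}: {b0,b1} ∩ {b0,b2} = {b0}; idom=b0
  b5: preds {b2,b4}: {b0,b2} ∩ {b0,b2,b4} = {b0,b2}; idom=b2
  b8: preds {b3,b6}: {b0,b3} ∩ {b0,b2,b4,b6} = {b0}; idom=b0

idom(b3) = b0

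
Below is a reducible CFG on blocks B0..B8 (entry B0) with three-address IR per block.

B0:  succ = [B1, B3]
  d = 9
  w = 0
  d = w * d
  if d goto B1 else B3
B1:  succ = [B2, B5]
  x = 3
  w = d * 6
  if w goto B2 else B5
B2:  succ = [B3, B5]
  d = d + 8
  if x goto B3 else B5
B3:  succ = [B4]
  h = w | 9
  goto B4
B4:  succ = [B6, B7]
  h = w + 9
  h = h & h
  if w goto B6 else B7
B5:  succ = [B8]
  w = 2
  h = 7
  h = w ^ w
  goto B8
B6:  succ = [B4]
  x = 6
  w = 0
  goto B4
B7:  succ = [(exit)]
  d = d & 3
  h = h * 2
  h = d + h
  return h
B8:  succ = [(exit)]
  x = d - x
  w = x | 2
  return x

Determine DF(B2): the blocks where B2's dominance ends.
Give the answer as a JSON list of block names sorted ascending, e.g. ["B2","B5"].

idom tree: B1←B0 B2←B1 B3←B0 B4←B3 B5←B1 B6←B4 B7←B4 B8←B5
Dom∩ at merges:
  B3: preds {B0,B2}: {B0} ∩ {B0,B1,B2} = {B0}; idom=B0
  B4: preds {B3,B6}: {B0,B3} ∩ {B0,B3,B4,B6} = {B0,B3}; idom=B3
  B5: preds {B1,B2}: {B0,B1} ∩ {B0,B1,B2} = {B0,B1}; idom=B1

DF derivation:
  join B3 pred B0: · stop@B0
  join B3 pred B2: B2→B1 stop@B0
  join B4 pred B3: · stop@B3
  join B4 pred B6: B6→B4 stop@B3
  join B5 pred B1: · stop@B1
  join B5 pred B2: B2 stop@B1
  DF(B0)=∅
  DF(B1)={B3}
  DF(B2)={B3,B5}
  DF(B3)=∅
  DF(B4)={B4}
  DF(B5)=∅
  DF(B6)={B4}
  DF(B7)=∅
  DF(B8)=∅

DF(B2) = ["B3", "B5"]

Answer: ["B3", "B5"]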